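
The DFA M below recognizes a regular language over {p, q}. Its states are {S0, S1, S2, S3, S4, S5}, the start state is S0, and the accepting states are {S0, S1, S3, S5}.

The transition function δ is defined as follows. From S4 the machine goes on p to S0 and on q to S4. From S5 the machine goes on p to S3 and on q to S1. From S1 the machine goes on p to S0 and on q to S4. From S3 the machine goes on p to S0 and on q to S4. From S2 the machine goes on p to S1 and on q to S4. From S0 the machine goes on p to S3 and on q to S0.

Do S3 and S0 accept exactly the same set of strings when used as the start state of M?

No

Reachable states from the start: {S0,S3,S4}. Unreachable: {S1,S2,S5} — drop them.
P0 = {S0,S3} | {S4}.
Refine {S0,S3} on symbol q: members go to different blocks, giving {S0} and {S3}.
Stable partition: {S0} | {S4} | {S3} — 3 equivalence classes.
S3 and S0 end up in different blocks, so they are distinguishable. For instance, the string 'q' is accepted from only S0.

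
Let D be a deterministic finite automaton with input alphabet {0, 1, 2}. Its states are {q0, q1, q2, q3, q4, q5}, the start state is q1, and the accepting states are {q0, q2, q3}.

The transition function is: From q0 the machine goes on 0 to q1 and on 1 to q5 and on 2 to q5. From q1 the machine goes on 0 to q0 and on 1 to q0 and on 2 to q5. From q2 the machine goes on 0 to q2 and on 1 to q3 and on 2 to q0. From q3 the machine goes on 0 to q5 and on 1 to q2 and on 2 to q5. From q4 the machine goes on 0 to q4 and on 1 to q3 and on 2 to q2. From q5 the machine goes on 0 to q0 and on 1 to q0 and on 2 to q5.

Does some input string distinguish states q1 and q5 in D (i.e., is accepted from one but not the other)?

Reachable states from the start: {q0,q1,q5}. Unreachable: {q2,q3,q4} — drop them.
Start with accepting vs non-accepting: {q0} | {q1,q5}.
The partition is now stable with 2 blocks: {q0} | {q1,q5}.
q1 and q5 lie in the same block of the stable partition, so they are equivalent — no string distinguishes them.

No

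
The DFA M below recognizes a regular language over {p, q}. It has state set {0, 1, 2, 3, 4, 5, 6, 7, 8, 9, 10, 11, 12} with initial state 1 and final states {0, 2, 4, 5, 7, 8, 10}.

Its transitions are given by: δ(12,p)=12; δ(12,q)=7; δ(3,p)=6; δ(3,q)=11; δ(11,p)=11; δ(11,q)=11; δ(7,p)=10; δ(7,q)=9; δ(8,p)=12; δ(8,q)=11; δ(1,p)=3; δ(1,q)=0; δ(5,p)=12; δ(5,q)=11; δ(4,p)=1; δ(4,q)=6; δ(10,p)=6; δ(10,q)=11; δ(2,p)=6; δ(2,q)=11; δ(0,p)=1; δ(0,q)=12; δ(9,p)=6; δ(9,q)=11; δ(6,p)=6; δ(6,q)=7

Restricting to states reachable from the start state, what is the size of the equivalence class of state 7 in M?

First remove the unreachable states {2,4,5,8}; 9 states remain.
P0 = {0,7,10} | {1,3,6,9,11,12}.
Split {0,7,10} by δ(·,p) → {0,10} and {7}.
On input q, block {1,3,6,9,11,12} splits into {3,9,11} and {6,12} and {1}.
Refine {0,10} on symbol p: members go to different blocks, giving {0} and {10}.
Split {3,9,11} by δ(·,p) → {3,9} and {11}.
No further refinement is possible. Final partition (7 blocks): {0} | {3,9} | {7} | {6,12} | {1} | {10} | {11}.
The equivalence class containing 7 is {7}, of size 1.

1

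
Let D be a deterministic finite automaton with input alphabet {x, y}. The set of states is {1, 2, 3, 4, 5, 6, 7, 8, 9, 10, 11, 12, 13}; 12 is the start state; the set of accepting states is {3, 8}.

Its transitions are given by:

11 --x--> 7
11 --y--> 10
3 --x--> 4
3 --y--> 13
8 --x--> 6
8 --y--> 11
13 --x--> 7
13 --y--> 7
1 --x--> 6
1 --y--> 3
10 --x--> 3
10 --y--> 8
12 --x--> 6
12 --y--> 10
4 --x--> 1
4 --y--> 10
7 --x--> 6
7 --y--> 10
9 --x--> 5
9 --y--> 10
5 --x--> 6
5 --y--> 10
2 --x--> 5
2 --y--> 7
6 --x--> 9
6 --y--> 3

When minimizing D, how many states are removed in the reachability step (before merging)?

1

No path from 12 leads to 2; the other 12 states are all reachable.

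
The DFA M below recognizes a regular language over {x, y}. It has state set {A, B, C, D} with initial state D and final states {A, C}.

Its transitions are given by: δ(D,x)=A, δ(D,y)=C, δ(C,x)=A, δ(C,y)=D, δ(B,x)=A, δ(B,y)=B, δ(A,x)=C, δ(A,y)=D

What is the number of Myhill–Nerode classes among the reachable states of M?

2

Reachable states from the start: {A,C,D}. Unreachable: {B} — drop them.
Initial partition by acceptance: {A,C} | {D}.
No further refinement is possible. Final partition (2 blocks): {A,C} | {D}.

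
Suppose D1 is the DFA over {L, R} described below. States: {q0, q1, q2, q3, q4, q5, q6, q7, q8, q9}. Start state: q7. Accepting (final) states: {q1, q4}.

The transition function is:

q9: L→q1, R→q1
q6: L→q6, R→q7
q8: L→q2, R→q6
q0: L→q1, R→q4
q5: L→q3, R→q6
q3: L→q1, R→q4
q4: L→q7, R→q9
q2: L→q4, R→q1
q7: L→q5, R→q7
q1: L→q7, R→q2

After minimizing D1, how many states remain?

5

Reachable states from the start: {q1,q2,q3,q4,q5,q6,q7,q9}. Unreachable: {q0,q8} — drop them.
Start with accepting vs non-accepting: {q1,q4} | {q2,q3,q5,q6,q7,q9}.
Refine {q2,q3,q5,q6,q7,q9} on symbol L: members go to different blocks, giving {q2,q3,q9} and {q5,q6,q7}.
On input L, block {q5,q6,q7} splits into {q6,q7} and {q5}.
Split {q6,q7} by δ(·,L) → {q6} and {q7}.
No further refinement is possible. Final partition (5 blocks): {q1,q4} | {q2,q3,q9} | {q6} | {q5} | {q7}.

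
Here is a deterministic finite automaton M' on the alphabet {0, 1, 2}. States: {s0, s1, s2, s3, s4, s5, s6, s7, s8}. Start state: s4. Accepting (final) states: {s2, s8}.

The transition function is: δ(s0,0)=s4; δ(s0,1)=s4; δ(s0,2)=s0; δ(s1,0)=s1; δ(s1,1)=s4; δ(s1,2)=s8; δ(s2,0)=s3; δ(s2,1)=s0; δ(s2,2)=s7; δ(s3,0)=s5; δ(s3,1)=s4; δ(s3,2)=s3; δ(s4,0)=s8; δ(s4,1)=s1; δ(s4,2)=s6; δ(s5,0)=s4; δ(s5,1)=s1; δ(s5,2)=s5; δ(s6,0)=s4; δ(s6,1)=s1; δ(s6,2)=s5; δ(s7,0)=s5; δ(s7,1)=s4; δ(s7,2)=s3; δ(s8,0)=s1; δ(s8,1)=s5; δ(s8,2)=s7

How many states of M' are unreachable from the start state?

Starting at s4 and following transitions, the reachable set is {s1, s3, s4, s5, s6, s7, s8}. That leaves s0, s2 unreachable — 2 in total.

2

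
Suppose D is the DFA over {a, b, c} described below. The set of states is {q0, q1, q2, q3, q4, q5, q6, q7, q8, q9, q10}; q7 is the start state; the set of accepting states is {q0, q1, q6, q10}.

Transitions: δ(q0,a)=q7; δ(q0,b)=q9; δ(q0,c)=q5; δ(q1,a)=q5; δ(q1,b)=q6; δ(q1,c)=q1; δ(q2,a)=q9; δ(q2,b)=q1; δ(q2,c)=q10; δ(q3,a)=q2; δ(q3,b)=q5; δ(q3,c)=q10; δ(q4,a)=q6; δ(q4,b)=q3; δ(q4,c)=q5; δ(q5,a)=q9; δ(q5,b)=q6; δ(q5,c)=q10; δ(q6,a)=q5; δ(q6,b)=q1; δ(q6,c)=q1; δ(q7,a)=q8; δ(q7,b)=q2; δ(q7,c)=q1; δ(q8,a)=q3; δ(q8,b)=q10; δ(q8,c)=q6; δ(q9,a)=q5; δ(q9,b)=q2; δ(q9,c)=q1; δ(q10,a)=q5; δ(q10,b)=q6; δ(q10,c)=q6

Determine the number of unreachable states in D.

2

Starting at q7 and following transitions, the reachable set is {q1, q2, q3, q5, q6, q7, q8, q9, q10}. That leaves q0, q4 unreachable — 2 in total.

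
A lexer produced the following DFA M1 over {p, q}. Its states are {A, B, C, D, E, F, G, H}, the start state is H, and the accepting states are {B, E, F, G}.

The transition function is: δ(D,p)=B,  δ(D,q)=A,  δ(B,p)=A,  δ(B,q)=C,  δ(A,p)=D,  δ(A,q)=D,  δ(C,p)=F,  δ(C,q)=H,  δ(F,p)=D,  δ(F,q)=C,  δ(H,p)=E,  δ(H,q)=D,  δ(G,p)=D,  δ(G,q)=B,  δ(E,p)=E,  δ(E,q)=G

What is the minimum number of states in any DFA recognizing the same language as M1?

8

All states are reachable from the start state.
P0 = {B,E,F,G} | {A,C,D,H}.
On input p, block {B,E,F,G} splits into {B,F,G} and {E}.
Split {B,F,G} by δ(·,q) → {B,F} and {G}.
On input p, block {A,C,D,H} splits into {C,D} and {A} and {H}.
Refine {B,F} on symbol p: members go to different blocks, giving {B} and {F}.
On input p, block {C,D} splits into {C} and {D}.
The partition is now stable with 8 blocks: {B} | {C} | {E} | {G} | {A} | {H} | {F} | {D}.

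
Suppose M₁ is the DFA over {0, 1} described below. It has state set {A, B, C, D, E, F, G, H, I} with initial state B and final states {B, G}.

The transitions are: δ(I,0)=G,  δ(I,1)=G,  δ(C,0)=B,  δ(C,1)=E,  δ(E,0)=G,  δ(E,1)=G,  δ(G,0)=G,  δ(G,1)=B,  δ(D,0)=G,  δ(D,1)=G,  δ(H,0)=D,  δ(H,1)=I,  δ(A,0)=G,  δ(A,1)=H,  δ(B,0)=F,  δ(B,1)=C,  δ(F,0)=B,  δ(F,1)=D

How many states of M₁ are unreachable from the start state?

3

Starting at B and following transitions, the reachable set is {B, C, D, E, F, G}. That leaves A, H, I unreachable — 3 in total.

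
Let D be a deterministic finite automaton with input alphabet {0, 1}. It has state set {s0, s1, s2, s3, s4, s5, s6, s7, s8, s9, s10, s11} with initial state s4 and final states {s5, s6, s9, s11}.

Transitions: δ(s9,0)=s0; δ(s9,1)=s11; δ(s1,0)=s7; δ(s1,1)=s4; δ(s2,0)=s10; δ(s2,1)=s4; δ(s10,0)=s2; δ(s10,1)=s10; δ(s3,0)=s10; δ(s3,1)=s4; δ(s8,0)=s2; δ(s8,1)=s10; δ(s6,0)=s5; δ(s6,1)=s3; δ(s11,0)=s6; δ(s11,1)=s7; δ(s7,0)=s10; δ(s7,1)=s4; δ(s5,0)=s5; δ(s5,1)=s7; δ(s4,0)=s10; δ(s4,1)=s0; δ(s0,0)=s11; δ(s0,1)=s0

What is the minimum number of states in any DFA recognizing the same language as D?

Reachable states from the start: {s0,s2,s3,s4,s5,s6,s7,s10,s11}. Unreachable: {s1,s8,s9} — drop them.
Initial partition by acceptance: {s5,s6,s11} | {s0,s2,s3,s4,s7,s10}.
On input 0, block {s0,s2,s3,s4,s7,s10} splits into {s2,s3,s4,s7,s10} and {s0}.
Refine {s2,s3,s4,s7,s10} on symbol 1: members go to different blocks, giving {s2,s3,s7,s10} and {s4}.
On input 1, block {s2,s3,s7,s10} splits into {s2,s3,s7} and {s10}.
Stable partition: {s5,s6,s11} | {s2,s3,s7} | {s0} | {s4} | {s10} — 5 equivalence classes.

5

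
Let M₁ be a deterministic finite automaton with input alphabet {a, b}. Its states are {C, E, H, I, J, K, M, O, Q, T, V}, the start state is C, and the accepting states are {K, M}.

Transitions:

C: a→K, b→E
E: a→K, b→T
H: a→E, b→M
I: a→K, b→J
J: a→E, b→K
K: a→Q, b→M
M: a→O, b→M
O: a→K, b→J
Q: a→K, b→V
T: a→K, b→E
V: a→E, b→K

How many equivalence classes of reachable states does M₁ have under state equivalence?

4

First remove the unreachable states {H,I}; 9 states remain.
P0 = {K,M} | {C,E,J,O,Q,T,V}.
Split {C,E,J,O,Q,T,V} by δ(·,a) → {C,E,O,Q,T} and {J,V}.
On input b, block {C,E,O,Q,T} splits into {C,E,T} and {O,Q}.
Stable partition: {K,M} | {C,E,T} | {J,V} | {O,Q} — 4 equivalence classes.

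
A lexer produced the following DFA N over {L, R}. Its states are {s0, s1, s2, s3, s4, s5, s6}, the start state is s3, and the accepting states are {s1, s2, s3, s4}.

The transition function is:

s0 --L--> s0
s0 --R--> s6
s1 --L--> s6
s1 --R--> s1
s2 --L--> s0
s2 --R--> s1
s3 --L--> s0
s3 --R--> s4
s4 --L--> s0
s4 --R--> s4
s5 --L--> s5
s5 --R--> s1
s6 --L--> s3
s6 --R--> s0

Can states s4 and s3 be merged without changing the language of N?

Yes

Reachable states from the start: {s0,s3,s4,s6}. Unreachable: {s1,s2,s5} — drop them.
Initial partition by acceptance: {s3,s4} | {s0,s6}.
Refine {s0,s6} on symbol L: members go to different blocks, giving {s0} and {s6}.
The partition is now stable with 3 blocks: {s3,s4} | {s0} | {s6}.
s4 and s3 lie in the same block of the stable partition, so they are equivalent — no string distinguishes them.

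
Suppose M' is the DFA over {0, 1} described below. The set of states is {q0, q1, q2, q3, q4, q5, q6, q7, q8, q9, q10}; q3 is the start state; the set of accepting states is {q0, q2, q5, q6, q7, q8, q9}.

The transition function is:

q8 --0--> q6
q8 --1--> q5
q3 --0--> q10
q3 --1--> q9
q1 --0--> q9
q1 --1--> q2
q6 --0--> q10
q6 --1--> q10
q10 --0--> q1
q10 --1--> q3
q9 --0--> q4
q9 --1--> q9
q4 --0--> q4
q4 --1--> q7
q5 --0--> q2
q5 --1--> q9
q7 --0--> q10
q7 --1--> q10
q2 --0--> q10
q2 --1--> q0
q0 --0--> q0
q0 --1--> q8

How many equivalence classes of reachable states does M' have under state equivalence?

All states are reachable from the start state.
Initial partition by acceptance: {q0,q2,q5,q6,q7,q8,q9} | {q1,q3,q4,q10}.
On input 0, block {q0,q2,q5,q6,q7,q8,q9} splits into {q2,q6,q7,q9} and {q0,q5,q8}.
On input 1, block {q2,q6,q7,q9} splits into {q6,q7} and {q2} and {q9}.
On input 0, block {q1,q3,q4,q10} splits into {q3,q4,q10} and {q1}.
On input 0, block {q3,q4,q10} splits into {q3,q4} and {q10}.
On input 0, block {q3,q4} splits into {q3} and {q4}.
Split {q0,q5,q8} by δ(·,0) → {q0} and {q5} and {q8}.
No further refinement is possible. Final partition (10 blocks): {q6,q7} | {q3} | {q0} | {q2} | {q9} | {q1} | {q10} | {q4} | {q5} | {q8}.

10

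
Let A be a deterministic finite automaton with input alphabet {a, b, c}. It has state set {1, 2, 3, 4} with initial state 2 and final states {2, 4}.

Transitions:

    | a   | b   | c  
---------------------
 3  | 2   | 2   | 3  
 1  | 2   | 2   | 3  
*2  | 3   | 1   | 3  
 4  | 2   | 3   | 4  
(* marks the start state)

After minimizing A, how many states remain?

First remove the unreachable states {4}; 3 states remain.
P0 = {2} | {1,3}.
No further refinement is possible. Final partition (2 blocks): {2} | {1,3}.

2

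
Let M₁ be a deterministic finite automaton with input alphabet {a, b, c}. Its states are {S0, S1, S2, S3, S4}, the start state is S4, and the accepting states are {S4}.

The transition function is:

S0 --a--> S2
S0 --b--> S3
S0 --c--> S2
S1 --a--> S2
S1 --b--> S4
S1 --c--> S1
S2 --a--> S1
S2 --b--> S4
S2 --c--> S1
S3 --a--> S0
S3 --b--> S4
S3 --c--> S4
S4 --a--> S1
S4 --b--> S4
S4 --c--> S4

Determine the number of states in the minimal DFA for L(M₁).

2

First remove the unreachable states {S0,S3}; 3 states remain.
Initial partition by acceptance: {S4} | {S1,S2}.
No further refinement is possible. Final partition (2 blocks): {S4} | {S1,S2}.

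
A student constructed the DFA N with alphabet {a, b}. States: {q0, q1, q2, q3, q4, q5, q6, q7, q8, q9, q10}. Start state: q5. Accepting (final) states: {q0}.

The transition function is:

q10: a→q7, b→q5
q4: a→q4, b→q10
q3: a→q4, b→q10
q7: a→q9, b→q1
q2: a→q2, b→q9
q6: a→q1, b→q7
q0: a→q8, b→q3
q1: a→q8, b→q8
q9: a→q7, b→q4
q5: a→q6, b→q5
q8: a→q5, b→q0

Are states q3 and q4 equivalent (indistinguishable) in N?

States {q2} cannot be reached from the start state, so discard them.
Start with accepting vs non-accepting: {q0} | {q1,q3,q4,q5,q6,q7,q8,q9,q10}.
On input b, block {q1,q3,q4,q5,q6,q7,q8,q9,q10} splits into {q1,q3,q4,q5,q6,q7,q9,q10} and {q8}.
Split {q1,q3,q4,q5,q6,q7,q9,q10} by δ(·,a) → {q3,q4,q5,q6,q7,q9,q10} and {q1}.
On input a, block {q3,q4,q5,q6,q7,q9,q10} splits into {q3,q4,q5,q7,q9,q10} and {q6}.
On input a, block {q3,q4,q5,q7,q9,q10} splits into {q3,q4,q7,q9,q10} and {q5}.
Refine {q3,q4,q7,q9,q10} on symbol b: members go to different blocks, giving {q3,q4,q9} and {q7} and {q10}.
Refine {q3,q4,q9} on symbol a: members go to different blocks, giving {q3,q4} and {q9}.
Stable partition: {q0} | {q3,q4} | {q8} | {q1} | {q6} | {q5} | {q7} | {q10} | {q9} — 9 equivalence classes.
q3 and q4 lie in the same block of the stable partition, so they are equivalent — no string distinguishes them.

Yes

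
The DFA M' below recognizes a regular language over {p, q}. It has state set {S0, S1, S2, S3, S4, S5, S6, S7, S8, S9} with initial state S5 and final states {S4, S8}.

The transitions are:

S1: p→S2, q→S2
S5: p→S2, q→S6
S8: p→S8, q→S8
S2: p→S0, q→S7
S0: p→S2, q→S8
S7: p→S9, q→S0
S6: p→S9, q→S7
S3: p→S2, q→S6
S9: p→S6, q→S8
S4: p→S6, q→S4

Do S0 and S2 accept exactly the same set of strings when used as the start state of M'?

States {S1,S3,S4} cannot be reached from the start state, so discard them.
Start with accepting vs non-accepting: {S8} | {S0,S2,S5,S6,S7,S9}.
Refine {S0,S2,S5,S6,S7,S9} on symbol q: members go to different blocks, giving {S2,S5,S6,S7} and {S0,S9}.
Split {S2,S5,S6,S7} by δ(·,p) → {S2,S6,S7} and {S5}.
On input q, block {S2,S6,S7} splits into {S2,S6} and {S7}.
No further refinement is possible. Final partition (5 blocks): {S8} | {S2,S6} | {S0,S9} | {S5} | {S7}.
S0 and S2 end up in different blocks, so they are distinguishable. For instance, the string 'q' is accepted from only S0.

No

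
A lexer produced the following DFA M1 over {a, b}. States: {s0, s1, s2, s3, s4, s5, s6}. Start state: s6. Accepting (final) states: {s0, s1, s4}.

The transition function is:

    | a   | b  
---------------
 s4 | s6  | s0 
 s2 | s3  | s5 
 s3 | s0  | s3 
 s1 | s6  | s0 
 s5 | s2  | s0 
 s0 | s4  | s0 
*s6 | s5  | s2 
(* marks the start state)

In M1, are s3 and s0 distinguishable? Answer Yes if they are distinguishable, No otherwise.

First remove the unreachable states {s1}; 6 states remain.
P0 = {s0,s4} | {s2,s3,s5,s6}.
Split {s0,s4} by δ(·,a) → {s0} and {s4}.
On input a, block {s2,s3,s5,s6} splits into {s2,s5,s6} and {s3}.
Refine {s2,s5,s6} on symbol a: members go to different blocks, giving {s5,s6} and {s2}.
Refine {s5,s6} on symbol a: members go to different blocks, giving {s5} and {s6}.
The partition is now stable with 6 blocks: {s0} | {s5} | {s4} | {s3} | {s2} | {s6}.
s3 and s0 end up in different blocks, so they are distinguishable. For instance, the string 'ε' is accepted from only s0.

Yes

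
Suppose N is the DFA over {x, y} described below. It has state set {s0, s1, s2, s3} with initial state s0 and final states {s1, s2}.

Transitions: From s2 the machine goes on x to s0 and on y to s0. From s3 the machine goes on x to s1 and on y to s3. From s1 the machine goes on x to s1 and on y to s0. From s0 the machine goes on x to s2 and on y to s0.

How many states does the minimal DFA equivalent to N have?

2

First remove the unreachable states {s1,s3}; 2 states remain.
P0 = {s2} | {s0}.
The partition is now stable with 2 blocks: {s2} | {s0}.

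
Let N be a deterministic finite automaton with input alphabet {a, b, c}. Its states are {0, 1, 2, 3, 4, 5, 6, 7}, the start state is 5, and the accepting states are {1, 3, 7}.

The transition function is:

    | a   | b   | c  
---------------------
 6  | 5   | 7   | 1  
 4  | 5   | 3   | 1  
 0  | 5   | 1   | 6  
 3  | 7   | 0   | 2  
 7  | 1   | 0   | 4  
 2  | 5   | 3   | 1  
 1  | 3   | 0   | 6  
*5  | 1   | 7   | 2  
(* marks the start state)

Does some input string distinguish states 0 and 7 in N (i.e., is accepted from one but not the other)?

Every state is reachable, so we keep all 8.
Start with accepting vs non-accepting: {1,3,7} | {0,2,4,5,6}.
Split {0,2,4,5,6} by δ(·,a) → {0,2,4,6} and {5}.
Split {0,2,4,6} by δ(·,c) → {2,4,6} and {0}.
The partition is now stable with 4 blocks: {1,3,7} | {2,4,6} | {5} | {0}.
0 and 7 end up in different blocks, so they are distinguishable. For instance, the string 'ε' is accepted from only 7.

Yes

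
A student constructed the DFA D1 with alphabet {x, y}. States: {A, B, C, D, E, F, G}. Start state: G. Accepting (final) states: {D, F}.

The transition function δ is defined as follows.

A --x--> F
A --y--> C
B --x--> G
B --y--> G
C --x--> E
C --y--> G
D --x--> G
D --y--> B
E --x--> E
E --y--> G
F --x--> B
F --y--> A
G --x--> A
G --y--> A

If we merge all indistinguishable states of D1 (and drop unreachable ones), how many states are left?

5

States {D} cannot be reached from the start state, so discard them.
Initial partition by acceptance: {F} | {A,B,C,E,G}.
Refine {A,B,C,E,G} on symbol x: members go to different blocks, giving {B,C,E,G} and {A}.
Refine {B,C,E,G} on symbol x: members go to different blocks, giving {B,C,E} and {G}.
On input x, block {B,C,E} splits into {C,E} and {B}.
No further refinement is possible. Final partition (5 blocks): {F} | {C,E} | {A} | {G} | {B}.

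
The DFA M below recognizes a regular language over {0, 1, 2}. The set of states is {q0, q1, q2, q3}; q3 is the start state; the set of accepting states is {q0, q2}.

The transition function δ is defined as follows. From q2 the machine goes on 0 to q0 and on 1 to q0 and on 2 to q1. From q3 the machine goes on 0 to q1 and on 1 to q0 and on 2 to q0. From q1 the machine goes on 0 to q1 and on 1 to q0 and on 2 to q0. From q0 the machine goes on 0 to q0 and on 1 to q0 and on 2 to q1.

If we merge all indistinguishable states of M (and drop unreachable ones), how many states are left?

First remove the unreachable states {q2}; 3 states remain.
P0 = {q0} | {q1,q3}.
Stable partition: {q0} | {q1,q3} — 2 equivalence classes.

2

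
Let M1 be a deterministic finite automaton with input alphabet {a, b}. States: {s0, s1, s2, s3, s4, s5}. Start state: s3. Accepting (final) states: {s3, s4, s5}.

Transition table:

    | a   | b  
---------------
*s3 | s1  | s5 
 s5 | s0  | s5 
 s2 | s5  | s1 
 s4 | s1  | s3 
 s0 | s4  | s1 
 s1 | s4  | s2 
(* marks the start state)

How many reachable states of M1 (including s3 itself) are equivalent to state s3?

Start with accepting vs non-accepting: {s3,s4,s5} | {s0,s1,s2}.
No further refinement is possible. Final partition (2 blocks): {s3,s4,s5} | {s0,s1,s2}.
The equivalence class containing s3 is {s3,s4,s5}, of size 3.

3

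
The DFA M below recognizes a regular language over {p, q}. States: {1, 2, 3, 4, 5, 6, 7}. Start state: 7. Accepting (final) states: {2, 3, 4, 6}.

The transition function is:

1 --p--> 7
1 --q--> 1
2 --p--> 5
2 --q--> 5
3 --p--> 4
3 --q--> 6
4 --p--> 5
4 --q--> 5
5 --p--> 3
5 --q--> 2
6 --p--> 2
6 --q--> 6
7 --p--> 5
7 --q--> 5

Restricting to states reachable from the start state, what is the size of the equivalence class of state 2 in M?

States {1} cannot be reached from the start state, so discard them.
Initial partition by acceptance: {2,3,4,6} | {5,7}.
Refine {2,3,4,6} on symbol p: members go to different blocks, giving {2,4} and {3,6}.
Refine {5,7} on symbol p: members go to different blocks, giving {5} and {7}.
No further refinement is possible. Final partition (4 blocks): {2,4} | {5} | {3,6} | {7}.
State 2 belongs to the block {2,4}, which has 2 states.

2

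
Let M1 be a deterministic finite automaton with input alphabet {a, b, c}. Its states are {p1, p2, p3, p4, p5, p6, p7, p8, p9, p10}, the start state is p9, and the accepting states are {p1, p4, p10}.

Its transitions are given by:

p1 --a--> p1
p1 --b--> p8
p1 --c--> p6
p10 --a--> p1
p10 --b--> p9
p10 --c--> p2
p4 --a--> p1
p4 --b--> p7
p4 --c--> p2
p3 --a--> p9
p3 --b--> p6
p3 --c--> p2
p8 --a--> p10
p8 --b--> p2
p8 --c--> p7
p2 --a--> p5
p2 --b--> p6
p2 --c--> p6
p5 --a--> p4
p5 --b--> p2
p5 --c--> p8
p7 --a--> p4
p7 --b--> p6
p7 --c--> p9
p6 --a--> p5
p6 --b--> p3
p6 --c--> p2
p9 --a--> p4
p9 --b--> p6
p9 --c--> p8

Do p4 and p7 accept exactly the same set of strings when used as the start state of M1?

P0 = {p1,p4,p10} | {p2,p3,p5,p6,p7,p8,p9}.
Refine {p2,p3,p5,p6,p7,p8,p9} on symbol a: members go to different blocks, giving {p5,p7,p8,p9} and {p2,p3,p6}.
The partition is now stable with 3 blocks: {p1,p4,p10} | {p5,p7,p8,p9} | {p2,p3,p6}.
p4 and p7 end up in different blocks, so they are distinguishable. For instance, the string 'ε' is accepted from only p4.

No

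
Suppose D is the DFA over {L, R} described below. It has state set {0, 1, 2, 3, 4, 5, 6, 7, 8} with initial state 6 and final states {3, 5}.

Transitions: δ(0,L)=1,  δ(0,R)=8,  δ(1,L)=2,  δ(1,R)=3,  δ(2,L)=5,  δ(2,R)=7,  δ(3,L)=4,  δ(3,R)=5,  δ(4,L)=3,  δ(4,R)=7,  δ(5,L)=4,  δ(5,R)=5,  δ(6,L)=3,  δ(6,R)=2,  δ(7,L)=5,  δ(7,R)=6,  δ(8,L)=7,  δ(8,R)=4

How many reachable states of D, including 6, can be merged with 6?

Reachable states from the start: {2,3,4,5,6,7}. Unreachable: {0,1,8} — drop them.
P0 = {3,5} | {2,4,6,7}.
The partition is now stable with 2 blocks: {3,5} | {2,4,6,7}.
The equivalence class containing 6 is {2,4,6,7}, of size 4.

4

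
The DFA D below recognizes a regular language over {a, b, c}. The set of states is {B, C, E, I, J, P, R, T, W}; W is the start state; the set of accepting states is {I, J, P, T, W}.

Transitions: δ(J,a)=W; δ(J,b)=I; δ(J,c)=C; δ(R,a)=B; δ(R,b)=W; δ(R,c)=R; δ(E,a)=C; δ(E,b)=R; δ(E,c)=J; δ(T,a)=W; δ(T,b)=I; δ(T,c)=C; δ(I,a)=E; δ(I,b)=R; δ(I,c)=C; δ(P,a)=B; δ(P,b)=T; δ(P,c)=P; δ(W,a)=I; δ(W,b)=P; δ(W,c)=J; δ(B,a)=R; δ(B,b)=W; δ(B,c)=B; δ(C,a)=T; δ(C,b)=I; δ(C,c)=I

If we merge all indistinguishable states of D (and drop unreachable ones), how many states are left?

7

Initial partition by acceptance: {I,J,P,T,W} | {B,C,E,R}.
Refine {I,J,P,T,W} on symbol a: members go to different blocks, giving {J,T,W} and {I,P}.
Refine {J,T,W} on symbol a: members go to different blocks, giving {J,T} and {W}.
Split {B,C,E,R} by δ(·,a) → {B,E,R} and {C}.
Split {B,E,R} by δ(·,a) → {B,R} and {E}.
On input a, block {I,P} splits into {P} and {I}.
No further refinement is possible. Final partition (7 blocks): {J,T} | {B,R} | {P} | {W} | {C} | {E} | {I}.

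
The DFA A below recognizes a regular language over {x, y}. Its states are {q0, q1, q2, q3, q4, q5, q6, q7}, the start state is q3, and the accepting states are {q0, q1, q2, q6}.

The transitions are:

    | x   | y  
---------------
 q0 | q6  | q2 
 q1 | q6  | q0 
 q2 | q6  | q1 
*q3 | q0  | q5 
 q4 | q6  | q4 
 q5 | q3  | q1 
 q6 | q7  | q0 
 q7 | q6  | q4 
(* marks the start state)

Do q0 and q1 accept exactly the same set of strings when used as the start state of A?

Yes

P0 = {q0,q1,q2,q6} | {q3,q4,q5,q7}.
On input x, block {q0,q1,q2,q6} splits into {q0,q1,q2} and {q6}.
Refine {q3,q4,q5,q7} on symbol x: members go to different blocks, giving {q4,q7} and {q3} and {q5}.
No further refinement is possible. Final partition (5 blocks): {q0,q1,q2} | {q4,q7} | {q6} | {q3} | {q5}.
q0 and q1 lie in the same block of the stable partition, so they are equivalent — no string distinguishes them.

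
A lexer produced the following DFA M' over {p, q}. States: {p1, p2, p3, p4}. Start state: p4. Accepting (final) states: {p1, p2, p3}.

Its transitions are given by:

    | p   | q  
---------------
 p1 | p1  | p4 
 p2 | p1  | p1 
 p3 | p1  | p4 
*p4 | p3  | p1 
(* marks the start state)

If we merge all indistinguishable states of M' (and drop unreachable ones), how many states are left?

2

Reachable states from the start: {p1,p3,p4}. Unreachable: {p2} — drop them.
Initial partition by acceptance: {p1,p3} | {p4}.
The partition is now stable with 2 blocks: {p1,p3} | {p4}.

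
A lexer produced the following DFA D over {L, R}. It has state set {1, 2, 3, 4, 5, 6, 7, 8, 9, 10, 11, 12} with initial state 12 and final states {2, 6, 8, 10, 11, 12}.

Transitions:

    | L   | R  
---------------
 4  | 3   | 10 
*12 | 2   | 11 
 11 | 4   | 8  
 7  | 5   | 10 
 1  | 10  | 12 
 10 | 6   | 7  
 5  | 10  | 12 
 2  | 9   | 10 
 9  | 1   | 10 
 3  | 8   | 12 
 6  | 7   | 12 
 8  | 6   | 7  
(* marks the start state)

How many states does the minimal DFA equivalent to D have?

6

All states are reachable from the start state.
Start with accepting vs non-accepting: {2,6,8,10,11,12} | {1,3,4,5,7,9}.
Refine {2,6,8,10,11,12} on symbol L: members go to different blocks, giving {2,6,11} and {8,10,12}.
Split {1,3,4,5,7,9} by δ(·,L) → {1,3,5} and {4,7,9}.
Refine {8,10,12} on symbol R: members go to different blocks, giving {8,10} and {12}.
On input R, block {2,6,11} splits into {2,11} and {6}.
The partition is now stable with 6 blocks: {2,11} | {1,3,5} | {8,10} | {4,7,9} | {12} | {6}.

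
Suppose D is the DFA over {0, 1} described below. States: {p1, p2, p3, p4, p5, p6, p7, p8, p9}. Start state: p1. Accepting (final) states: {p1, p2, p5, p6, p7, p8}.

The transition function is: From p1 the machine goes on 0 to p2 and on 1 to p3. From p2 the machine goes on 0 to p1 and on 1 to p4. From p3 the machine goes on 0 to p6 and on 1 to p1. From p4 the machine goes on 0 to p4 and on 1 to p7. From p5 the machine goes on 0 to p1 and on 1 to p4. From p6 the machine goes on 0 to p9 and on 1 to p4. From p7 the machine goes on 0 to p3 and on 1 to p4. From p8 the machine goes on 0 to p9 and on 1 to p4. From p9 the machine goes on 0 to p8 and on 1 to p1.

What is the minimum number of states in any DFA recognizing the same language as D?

First remove the unreachable states {p5}; 8 states remain.
Initial partition by acceptance: {p1,p2,p6,p7,p8} | {p3,p4,p9}.
Refine {p1,p2,p6,p7,p8} on symbol 0: members go to different blocks, giving {p6,p7,p8} and {p1,p2}.
Split {p3,p4,p9} by δ(·,0) → {p3,p9} and {p4}.
Split {p1,p2} by δ(·,1) → {p1} and {p2}.
The partition is now stable with 5 blocks: {p6,p7,p8} | {p3,p9} | {p1} | {p4} | {p2}.

5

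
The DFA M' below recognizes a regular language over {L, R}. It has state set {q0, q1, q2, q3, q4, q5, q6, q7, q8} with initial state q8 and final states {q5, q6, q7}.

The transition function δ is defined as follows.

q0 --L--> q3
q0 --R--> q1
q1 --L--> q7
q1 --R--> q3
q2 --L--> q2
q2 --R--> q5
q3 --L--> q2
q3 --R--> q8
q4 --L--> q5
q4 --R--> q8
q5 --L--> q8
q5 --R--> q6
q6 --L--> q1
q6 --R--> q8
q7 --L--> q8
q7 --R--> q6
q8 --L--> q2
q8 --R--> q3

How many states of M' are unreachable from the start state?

BFS from q8 reaches {q1, q2, q3, q5, q6, q7, q8}; the 2 state(s) q0, q4 are never visited.

2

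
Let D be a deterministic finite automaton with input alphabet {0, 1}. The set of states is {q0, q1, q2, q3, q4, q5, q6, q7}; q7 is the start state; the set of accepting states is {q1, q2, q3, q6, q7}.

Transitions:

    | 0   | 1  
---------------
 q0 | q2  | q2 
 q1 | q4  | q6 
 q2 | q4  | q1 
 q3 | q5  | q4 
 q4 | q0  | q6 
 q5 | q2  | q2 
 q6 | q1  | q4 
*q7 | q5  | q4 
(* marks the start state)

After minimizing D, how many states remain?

6

First remove the unreachable states {q3}; 7 states remain.
Start with accepting vs non-accepting: {q1,q2,q6,q7} | {q0,q4,q5}.
On input 0, block {q1,q2,q6,q7} splits into {q1,q2,q7} and {q6}.
Split {q1,q2,q7} by δ(·,1) → {q1} and {q2} and {q7}.
Refine {q0,q4,q5} on symbol 0: members go to different blocks, giving {q0,q5} and {q4}.
Stable partition: {q1} | {q0,q5} | {q6} | {q2} | {q7} | {q4} — 6 equivalence classes.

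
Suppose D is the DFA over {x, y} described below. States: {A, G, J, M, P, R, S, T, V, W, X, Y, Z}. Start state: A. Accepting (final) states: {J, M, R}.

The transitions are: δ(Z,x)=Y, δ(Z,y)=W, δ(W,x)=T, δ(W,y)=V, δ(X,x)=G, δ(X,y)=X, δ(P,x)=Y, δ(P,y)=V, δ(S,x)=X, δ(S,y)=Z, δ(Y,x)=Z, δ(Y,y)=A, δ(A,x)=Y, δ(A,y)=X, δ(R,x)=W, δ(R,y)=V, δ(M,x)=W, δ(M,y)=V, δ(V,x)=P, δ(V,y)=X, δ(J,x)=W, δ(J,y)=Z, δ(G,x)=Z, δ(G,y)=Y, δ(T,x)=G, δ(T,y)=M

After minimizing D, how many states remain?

First remove the unreachable states {J,R,S}; 10 states remain.
Initial partition by acceptance: {M} | {A,G,P,T,V,W,X,Y,Z}.
On input y, block {A,G,P,T,V,W,X,Y,Z} splits into {A,G,P,V,W,X,Y,Z} and {T}.
On input x, block {A,G,P,V,W,X,Y,Z} splits into {A,G,P,V,X,Y,Z} and {W}.
Refine {A,G,P,V,X,Y,Z} on symbol y: members go to different blocks, giving {A,G,P,V,X,Y} and {Z}.
Split {A,G,P,V,X,Y} by δ(·,x) → {A,P,V,X} and {G,Y}.
Refine {A,P,V,X} on symbol x: members go to different blocks, giving {A,P,X} and {V}.
Refine {A,P,X} on symbol y: members go to different blocks, giving {A,X} and {P}.
Split {G,Y} by δ(·,y) → {Y} and {G}.
On input x, block {A,X} splits into {X} and {A}.
No further refinement is possible. Final partition (10 blocks): {M} | {X} | {T} | {W} | {Z} | {Y} | {V} | {P} | {G} | {A}.

10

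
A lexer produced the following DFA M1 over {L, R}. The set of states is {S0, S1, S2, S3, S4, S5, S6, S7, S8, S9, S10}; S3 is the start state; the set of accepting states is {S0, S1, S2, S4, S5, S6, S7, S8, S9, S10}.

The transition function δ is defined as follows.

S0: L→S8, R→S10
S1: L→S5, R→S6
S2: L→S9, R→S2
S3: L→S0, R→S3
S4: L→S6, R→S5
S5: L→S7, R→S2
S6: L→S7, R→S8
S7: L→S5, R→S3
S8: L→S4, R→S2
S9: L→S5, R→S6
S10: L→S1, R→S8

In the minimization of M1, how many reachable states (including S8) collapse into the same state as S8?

Every state is reachable, so we keep all 11.
Initial partition by acceptance: {S0,S1,S2,S4,S5,S6,S7,S8,S9,S10} | {S3}.
On input R, block {S0,S1,S2,S4,S5,S6,S7,S8,S9,S10} splits into {S0,S1,S2,S4,S5,S6,S8,S9,S10} and {S7}.
Refine {S0,S1,S2,S4,S5,S6,S8,S9,S10} on symbol L: members go to different blocks, giving {S0,S1,S2,S4,S8,S9,S10} and {S5,S6}.
Refine {S0,S1,S2,S4,S8,S9,S10} on symbol L: members go to different blocks, giving {S0,S2,S8,S10} and {S1,S4,S9}.
On input L, block {S0,S2,S8,S10} splits into {S2,S8,S10} and {S0}.
No further refinement is possible. Final partition (6 blocks): {S2,S8,S10} | {S3} | {S7} | {S5,S6} | {S1,S4,S9} | {S0}.
The equivalence class containing S8 is {S2,S8,S10}, of size 3.

3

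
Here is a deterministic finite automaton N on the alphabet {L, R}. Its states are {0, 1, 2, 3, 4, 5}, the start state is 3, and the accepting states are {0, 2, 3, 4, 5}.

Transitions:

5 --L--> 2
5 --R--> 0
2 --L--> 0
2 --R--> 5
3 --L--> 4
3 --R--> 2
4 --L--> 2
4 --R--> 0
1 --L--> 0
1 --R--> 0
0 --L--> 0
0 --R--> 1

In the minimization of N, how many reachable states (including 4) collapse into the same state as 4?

Every state is reachable, so we keep all 6.
Initial partition by acceptance: {0,2,3,4,5} | {1}.
Refine {0,2,3,4,5} on symbol R: members go to different blocks, giving {2,3,4,5} and {0}.
On input L, block {2,3,4,5} splits into {3,4,5} and {2}.
Refine {3,4,5} on symbol L: members go to different blocks, giving {4,5} and {3}.
The partition is now stable with 5 blocks: {4,5} | {1} | {0} | {2} | {3}.
The equivalence class containing 4 is {4,5}, of size 2.

2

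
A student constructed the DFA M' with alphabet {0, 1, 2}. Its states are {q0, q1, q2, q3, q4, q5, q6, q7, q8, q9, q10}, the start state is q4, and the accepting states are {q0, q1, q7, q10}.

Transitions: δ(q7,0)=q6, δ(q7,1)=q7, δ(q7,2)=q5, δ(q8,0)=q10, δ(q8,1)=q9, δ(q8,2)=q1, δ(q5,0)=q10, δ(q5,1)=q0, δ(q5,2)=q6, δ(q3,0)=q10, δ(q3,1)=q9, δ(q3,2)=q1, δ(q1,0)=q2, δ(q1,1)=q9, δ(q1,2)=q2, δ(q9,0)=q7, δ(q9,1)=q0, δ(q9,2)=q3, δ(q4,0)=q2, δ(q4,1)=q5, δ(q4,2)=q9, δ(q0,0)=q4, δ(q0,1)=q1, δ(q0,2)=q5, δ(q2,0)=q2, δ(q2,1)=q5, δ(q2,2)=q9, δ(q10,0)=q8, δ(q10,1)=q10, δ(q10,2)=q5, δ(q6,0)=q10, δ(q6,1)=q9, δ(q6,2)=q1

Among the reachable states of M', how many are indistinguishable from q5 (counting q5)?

Every state is reachable, so we keep all 11.
Initial partition by acceptance: {q0,q1,q7,q10} | {q2,q3,q4,q5,q6,q8,q9}.
Refine {q0,q1,q7,q10} on symbol 1: members go to different blocks, giving {q0,q7,q10} and {q1}.
Refine {q0,q7,q10} on symbol 1: members go to different blocks, giving {q7,q10} and {q0}.
On input 0, block {q2,q3,q4,q5,q6,q8,q9} splits into {q3,q5,q6,q8,q9} and {q2,q4}.
Refine {q3,q5,q6,q8,q9} on symbol 1: members go to different blocks, giving {q3,q6,q8} and {q5,q9}.
Stable partition: {q7,q10} | {q3,q6,q8} | {q1} | {q0} | {q2,q4} | {q5,q9} — 6 equivalence classes.
The equivalence class containing q5 is {q5,q9}, of size 2.

2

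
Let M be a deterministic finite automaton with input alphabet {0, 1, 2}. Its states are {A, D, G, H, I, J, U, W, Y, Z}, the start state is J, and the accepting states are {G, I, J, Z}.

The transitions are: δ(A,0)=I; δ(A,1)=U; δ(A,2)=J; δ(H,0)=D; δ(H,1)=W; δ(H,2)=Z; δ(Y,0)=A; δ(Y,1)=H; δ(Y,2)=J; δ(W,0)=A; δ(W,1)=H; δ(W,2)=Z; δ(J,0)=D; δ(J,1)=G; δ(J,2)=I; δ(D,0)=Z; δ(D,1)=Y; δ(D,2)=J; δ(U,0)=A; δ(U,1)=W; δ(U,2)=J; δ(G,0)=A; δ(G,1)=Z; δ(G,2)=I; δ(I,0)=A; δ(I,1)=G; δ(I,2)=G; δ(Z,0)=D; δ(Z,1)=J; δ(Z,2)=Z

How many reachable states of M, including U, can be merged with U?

Initial partition by acceptance: {G,I,J,Z} | {A,D,H,U,W,Y}.
Refine {A,D,H,U,W,Y} on symbol 0: members go to different blocks, giving {H,U,W,Y} and {A,D}.
Stable partition: {G,I,J,Z} | {H,U,W,Y} | {A,D} — 3 equivalence classes.
State U belongs to the block {H,U,W,Y}, which has 4 states.

4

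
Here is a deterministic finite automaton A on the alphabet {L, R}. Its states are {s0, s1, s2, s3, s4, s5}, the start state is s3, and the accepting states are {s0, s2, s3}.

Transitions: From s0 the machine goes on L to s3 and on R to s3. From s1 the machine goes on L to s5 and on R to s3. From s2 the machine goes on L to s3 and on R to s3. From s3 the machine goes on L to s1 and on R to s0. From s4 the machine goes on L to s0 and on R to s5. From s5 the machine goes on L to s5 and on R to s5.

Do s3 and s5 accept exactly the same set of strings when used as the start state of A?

No

First remove the unreachable states {s2,s4}; 4 states remain.
Initial partition by acceptance: {s0,s3} | {s1,s5}.
Split {s0,s3} by δ(·,L) → {s0} and {s3}.
Split {s1,s5} by δ(·,R) → {s1} and {s5}.
Stable partition: {s0} | {s1} | {s3} | {s5} — 4 equivalence classes.
s3 and s5 end up in different blocks, so they are distinguishable. For instance, the string 'ε' is accepted from only s3.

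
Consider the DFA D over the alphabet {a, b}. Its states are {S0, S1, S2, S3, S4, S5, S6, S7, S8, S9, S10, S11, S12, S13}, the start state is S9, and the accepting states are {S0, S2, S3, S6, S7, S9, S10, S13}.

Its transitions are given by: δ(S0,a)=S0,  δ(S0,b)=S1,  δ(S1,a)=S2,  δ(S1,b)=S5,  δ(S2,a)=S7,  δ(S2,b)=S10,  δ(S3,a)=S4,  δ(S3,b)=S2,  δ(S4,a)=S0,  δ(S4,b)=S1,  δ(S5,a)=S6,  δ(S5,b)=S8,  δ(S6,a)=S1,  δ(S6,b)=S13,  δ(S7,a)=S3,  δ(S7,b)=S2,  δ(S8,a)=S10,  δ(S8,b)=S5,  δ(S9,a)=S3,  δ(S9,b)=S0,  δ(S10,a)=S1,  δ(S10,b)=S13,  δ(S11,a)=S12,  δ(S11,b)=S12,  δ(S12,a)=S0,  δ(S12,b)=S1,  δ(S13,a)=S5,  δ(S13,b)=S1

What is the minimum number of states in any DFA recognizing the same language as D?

Reachable states from the start: {S0,S1,S2,S3,S4,S5,S6,S7,S8,S9,S10,S13}. Unreachable: {S11,S12} — drop them.
Start with accepting vs non-accepting: {S0,S2,S3,S6,S7,S9,S10,S13} | {S1,S4,S5,S8}.
On input a, block {S0,S2,S3,S6,S7,S9,S10,S13} splits into {S0,S2,S7,S9} and {S3,S6,S10,S13}.
Refine {S0,S2,S7,S9} on symbol a: members go to different blocks, giving {S0,S2} and {S7,S9}.
On input a, block {S0,S2} splits into {S0} and {S2}.
Split {S1,S4,S5,S8} by δ(·,a) → {S5,S8} and {S1} and {S4}.
Split {S3,S6,S10,S13} by δ(·,a) → {S6,S10} and {S3} and {S13}.
On input b, block {S7,S9} splits into {S7} and {S9}.
No further refinement is possible. Final partition (10 blocks): {S0} | {S5,S8} | {S6,S10} | {S7} | {S2} | {S1} | {S4} | {S3} | {S13} | {S9}.

10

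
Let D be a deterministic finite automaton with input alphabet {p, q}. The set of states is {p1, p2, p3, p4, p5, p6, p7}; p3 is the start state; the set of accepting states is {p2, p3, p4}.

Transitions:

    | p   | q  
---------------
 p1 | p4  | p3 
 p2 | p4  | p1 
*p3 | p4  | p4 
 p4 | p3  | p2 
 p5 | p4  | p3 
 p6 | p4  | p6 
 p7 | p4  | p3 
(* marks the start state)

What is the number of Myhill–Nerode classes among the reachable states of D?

4

First remove the unreachable states {p5,p6,p7}; 4 states remain.
P0 = {p2,p3,p4} | {p1}.
Split {p2,p3,p4} by δ(·,q) → {p3,p4} and {p2}.
Refine {p3,p4} on symbol q: members go to different blocks, giving {p3} and {p4}.
Stable partition: {p3} | {p1} | {p2} | {p4} — 4 equivalence classes.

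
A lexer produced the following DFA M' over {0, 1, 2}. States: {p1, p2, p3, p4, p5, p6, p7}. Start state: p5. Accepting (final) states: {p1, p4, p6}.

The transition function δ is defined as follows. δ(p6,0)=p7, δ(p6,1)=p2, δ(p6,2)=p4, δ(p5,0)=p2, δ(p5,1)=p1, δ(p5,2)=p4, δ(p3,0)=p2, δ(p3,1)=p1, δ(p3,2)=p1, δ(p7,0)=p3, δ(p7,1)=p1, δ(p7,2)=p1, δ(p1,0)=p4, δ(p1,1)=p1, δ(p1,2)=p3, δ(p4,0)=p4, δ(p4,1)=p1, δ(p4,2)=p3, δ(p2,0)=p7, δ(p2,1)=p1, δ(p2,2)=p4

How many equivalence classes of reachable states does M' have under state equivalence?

2

First remove the unreachable states {p6}; 6 states remain.
Start with accepting vs non-accepting: {p1,p4} | {p2,p3,p5,p7}.
The partition is now stable with 2 blocks: {p1,p4} | {p2,p3,p5,p7}.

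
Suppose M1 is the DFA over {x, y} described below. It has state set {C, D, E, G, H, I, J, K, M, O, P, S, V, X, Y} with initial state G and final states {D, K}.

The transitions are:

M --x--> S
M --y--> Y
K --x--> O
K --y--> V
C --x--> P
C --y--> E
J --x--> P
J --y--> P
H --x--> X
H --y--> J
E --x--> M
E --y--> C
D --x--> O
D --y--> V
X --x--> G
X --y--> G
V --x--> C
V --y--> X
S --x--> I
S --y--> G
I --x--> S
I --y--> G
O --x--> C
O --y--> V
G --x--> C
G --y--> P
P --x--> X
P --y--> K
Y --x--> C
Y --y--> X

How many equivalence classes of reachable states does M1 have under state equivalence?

Reachable states from the start: {C,E,G,I,K,M,O,P,S,V,X,Y}. Unreachable: {D,H,J} — drop them.
Initial partition by acceptance: {K} | {C,E,G,I,M,O,P,S,V,X,Y}.
Split {C,E,G,I,M,O,P,S,V,X,Y} by δ(·,y) → {C,E,G,I,M,O,S,V,X,Y} and {P}.
Refine {C,E,G,I,M,O,S,V,X,Y} on symbol x: members go to different blocks, giving {E,G,I,M,O,S,V,X,Y} and {C}.
Split {E,G,I,M,O,S,V,X,Y} by δ(·,x) → {E,I,M,S,X} and {G,O,V,Y}.
Refine {E,I,M,S,X} on symbol x: members go to different blocks, giving {E,I,M,S} and {X}.
On input y, block {E,I,M,S} splits into {I,M,S} and {E}.
Refine {G,O,V,Y} on symbol y: members go to different blocks, giving {V,Y} and {G} and {O}.
Refine {I,M,S} on symbol y: members go to different blocks, giving {I,S} and {M}.
No further refinement is possible. Final partition (10 blocks): {K} | {I,S} | {P} | {C} | {V,Y} | {X} | {E} | {G} | {O} | {M}.

10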